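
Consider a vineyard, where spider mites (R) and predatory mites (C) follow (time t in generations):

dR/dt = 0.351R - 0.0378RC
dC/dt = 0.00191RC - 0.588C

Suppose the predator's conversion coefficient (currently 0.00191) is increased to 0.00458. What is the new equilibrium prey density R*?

At the interior fixed point, setting dC/dt = 0 with C > 0 fixes R* = (predator death rate)/(RC coefficient) — independent of the other coefficients.
With the change, R* = 0.588/0.00458 = 128; it falls from 308.

R* ≈ 128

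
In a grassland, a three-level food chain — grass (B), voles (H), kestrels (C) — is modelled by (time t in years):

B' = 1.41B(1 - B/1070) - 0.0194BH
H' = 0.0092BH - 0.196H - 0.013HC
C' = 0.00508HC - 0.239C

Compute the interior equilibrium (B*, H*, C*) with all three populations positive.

From dC/dt = 0: 0.00508H* = 0.239, so H* = 47.
From dB/dt = 0: 1.41(1 - B*/1070) = 0.0194·47, giving B* = 1070·(1 - 0.647) = 377.
From dH/dt = 0: 0.0092·377 - 0.196 = 0.013C*, so C* = 3.28/0.013 = 252.

B* ≈ 377, H* ≈ 47, C* ≈ 252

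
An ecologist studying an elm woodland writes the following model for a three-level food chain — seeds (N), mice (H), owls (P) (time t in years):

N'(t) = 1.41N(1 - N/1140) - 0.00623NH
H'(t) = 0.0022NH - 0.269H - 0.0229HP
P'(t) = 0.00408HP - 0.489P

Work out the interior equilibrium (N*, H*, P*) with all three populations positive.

From dP/dt = 0: 0.00408H* = 0.489, so H* = 120.
From dN/dt = 0: 1.41(1 - N*/1140) = 0.00623·120, giving N* = 1140·(1 - 0.53) = 536.
From dH/dt = 0: 0.0022·536 - 0.269 = 0.0229P*, so P* = 0.911/0.0229 = 39.8.

N* ≈ 536, H* ≈ 120, P* ≈ 39.8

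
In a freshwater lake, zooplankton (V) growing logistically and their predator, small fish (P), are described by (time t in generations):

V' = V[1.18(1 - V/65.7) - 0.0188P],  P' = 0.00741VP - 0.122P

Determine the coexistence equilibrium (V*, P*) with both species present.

From dP/dt = 0 with P > 0: 0.00741V* = 0.122, so V* = 16.5.
Substitute into dV/dt = 0: 1.18(1 - 16.5/65.7) = 0.0188P*.
The bracket is 0.749, giving P* = 0.884/0.0188 = 47.

V* ≈ 16.5, P* ≈ 47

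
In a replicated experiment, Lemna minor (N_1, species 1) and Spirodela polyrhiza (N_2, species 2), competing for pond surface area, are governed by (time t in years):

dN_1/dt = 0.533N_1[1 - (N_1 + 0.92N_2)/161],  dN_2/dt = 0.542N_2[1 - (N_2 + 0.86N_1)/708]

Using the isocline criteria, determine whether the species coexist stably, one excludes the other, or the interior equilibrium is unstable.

species 2 excludes species 1

Compare the nullcline intercepts: K1/α12 = 161/0.92 = 175 < K2 = 708; K2/α21 = 708/0.86 = 823 > K1 = 161.
Since the inequalities point opposite ways, species 2 can invade but species 1 cannot.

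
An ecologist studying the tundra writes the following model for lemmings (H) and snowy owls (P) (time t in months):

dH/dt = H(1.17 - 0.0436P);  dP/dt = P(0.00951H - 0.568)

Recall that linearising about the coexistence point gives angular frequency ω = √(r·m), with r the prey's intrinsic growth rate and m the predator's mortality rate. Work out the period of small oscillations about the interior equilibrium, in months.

Here r = 1.17 and m = 0.568, so r·m = 0.665.
ω = √0.665 = 0.815 per month, hence T = 2π/ω ≈ 7.71 months.

T ≈ 7.71 months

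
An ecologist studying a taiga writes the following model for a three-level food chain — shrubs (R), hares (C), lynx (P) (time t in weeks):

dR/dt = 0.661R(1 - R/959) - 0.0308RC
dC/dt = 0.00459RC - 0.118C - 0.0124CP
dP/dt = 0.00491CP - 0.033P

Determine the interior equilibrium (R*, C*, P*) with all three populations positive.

R* ≈ 659, C* ≈ 6.72, P* ≈ 234

From dP/dt = 0: 0.00491C* = 0.033, so C* = 6.72.
From dR/dt = 0: 0.661(1 - R*/959) = 0.0308·6.72, giving R* = 959·(1 - 0.313) = 659.
From dC/dt = 0: 0.00459·659 - 0.118 = 0.0124P*, so P* = 2.91/0.0124 = 234.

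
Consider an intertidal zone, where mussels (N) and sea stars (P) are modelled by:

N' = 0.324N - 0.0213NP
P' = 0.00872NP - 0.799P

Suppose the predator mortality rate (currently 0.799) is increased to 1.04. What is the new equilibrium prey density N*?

At the interior fixed point, setting dP/dt = 0 with P > 0 fixes N* = (predator death rate)/(NP coefficient) — independent of the other coefficients.
With the change, N* = 1.04/0.00872 = 119; it rises from 91.6.

N* ≈ 119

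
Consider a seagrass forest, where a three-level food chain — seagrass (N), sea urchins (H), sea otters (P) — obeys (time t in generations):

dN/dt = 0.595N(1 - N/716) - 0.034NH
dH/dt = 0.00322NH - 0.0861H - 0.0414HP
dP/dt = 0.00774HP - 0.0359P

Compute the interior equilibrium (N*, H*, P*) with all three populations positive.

N* ≈ 526, H* ≈ 4.64, P* ≈ 38.8

From dP/dt = 0: 0.00774H* = 0.0359, so H* = 4.64.
From dN/dt = 0: 0.595(1 - N*/716) = 0.034·4.64, giving N* = 716·(1 - 0.265) = 526.
From dH/dt = 0: 0.00322·526 - 0.0861 = 0.0414P*, so P* = 1.61/0.0414 = 38.8.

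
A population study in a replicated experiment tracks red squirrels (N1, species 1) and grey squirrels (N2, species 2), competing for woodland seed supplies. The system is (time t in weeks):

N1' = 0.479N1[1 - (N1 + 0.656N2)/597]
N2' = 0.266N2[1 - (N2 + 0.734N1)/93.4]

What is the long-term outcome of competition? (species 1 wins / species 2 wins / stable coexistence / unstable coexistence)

species 1 excludes species 2

Compare the nullcline intercepts: K1/α12 = 597/0.656 = 910 > K2 = 93.4; K2/α21 = 93.4/0.734 = 127 < K1 = 597.
Since the inequalities point opposite ways, species 1 can invade but species 2 cannot.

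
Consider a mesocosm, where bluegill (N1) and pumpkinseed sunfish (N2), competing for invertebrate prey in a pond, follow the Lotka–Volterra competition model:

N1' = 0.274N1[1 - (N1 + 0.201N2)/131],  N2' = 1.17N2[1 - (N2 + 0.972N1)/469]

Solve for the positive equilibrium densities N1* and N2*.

N1* ≈ 45.6, N2* ≈ 425

Setting both brackets to zero gives the nullclines N1 + 0.201N2 = 131 and 0.972N1 + N2 = 469.
Substituting N2 = 469 - 0.972N1 into the first: N1(1 - 0.201·0.972) = 131 - 0.201·469.
So N1* = 36.7/0.805 = 45.6, and then N2* = 469 - 0.972·45.6 = 425.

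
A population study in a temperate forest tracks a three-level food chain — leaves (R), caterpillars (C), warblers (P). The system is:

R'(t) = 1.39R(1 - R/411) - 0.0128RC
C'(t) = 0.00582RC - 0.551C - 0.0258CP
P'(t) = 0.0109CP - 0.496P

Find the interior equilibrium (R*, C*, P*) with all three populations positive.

R* ≈ 239, C* ≈ 45.5, P* ≈ 32.5

From dP/dt = 0: 0.0109C* = 0.496, so C* = 45.5.
From dR/dt = 0: 1.39(1 - R*/411) = 0.0128·45.5, giving R* = 411·(1 - 0.419) = 239.
From dC/dt = 0: 0.00582·239 - 0.551 = 0.0258P*, so P* = 0.839/0.0258 = 32.5.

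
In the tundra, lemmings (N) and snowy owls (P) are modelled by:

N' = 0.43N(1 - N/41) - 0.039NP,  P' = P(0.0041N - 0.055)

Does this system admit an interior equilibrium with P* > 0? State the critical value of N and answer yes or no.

The predator equation gives dP/dt > 0 only when N > 0.055/0.0041 = 13.4.
Without the predator, N → K = 41. Since 41 > 13.4, the predator can invade and persist.

Threshold N = 13.4; K > 13.4, so yes, the predator persists.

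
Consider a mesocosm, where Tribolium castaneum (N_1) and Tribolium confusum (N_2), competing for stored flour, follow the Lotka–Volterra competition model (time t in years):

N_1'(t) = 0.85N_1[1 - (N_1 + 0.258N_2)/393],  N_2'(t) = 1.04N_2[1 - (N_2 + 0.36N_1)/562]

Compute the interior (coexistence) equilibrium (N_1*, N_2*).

Setting both brackets to zero gives the nullclines N_1 + 0.258N_2 = 393 and 0.36N_1 + N_2 = 562.
Substituting N_2 = 562 - 0.36N_1 into the first: N_1(1 - 0.258·0.36) = 393 - 0.258·562.
So N_1* = 248/0.907 = 273, and then N_2* = 562 - 0.36·273 = 464.

N_1* ≈ 273, N_2* ≈ 464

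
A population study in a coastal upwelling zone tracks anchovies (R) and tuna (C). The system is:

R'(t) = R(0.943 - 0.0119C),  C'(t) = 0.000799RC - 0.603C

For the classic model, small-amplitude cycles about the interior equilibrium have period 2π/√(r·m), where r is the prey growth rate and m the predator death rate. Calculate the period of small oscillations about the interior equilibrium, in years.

T ≈ 8.33 years

Here r = 0.943 and m = 0.603, so r·m = 0.569.
ω = √0.569 = 0.754 per year, hence T = 2π/ω ≈ 8.33 years.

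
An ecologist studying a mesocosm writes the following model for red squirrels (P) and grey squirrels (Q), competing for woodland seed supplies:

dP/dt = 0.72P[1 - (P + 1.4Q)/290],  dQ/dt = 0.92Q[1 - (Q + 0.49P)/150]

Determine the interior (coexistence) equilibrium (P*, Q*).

Setting both brackets to zero gives the nullclines P + 1.4Q = 290 and 0.49P + Q = 150.
Substituting Q = 150 - 0.49P into the first: P(1 - 1.4·0.49) = 290 - 1.4·150.
So P* = 80/0.314 = 255, and then Q* = 150 - 0.49·255 = 25.2.

P* ≈ 255, Q* ≈ 25.2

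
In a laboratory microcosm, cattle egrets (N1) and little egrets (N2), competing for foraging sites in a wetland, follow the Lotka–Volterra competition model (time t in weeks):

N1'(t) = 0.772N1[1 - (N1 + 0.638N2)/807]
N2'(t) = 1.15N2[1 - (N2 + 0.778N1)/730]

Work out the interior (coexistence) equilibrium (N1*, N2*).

Setting both brackets to zero gives the nullclines N1 + 0.638N2 = 807 and 0.778N1 + N2 = 730.
Substituting N2 = 730 - 0.778N1 into the first: N1(1 - 0.638·0.778) = 807 - 0.638·730.
So N1* = 341/0.504 = 678, and then N2* = 730 - 0.778·678 = 203.

N1* ≈ 678, N2* ≈ 203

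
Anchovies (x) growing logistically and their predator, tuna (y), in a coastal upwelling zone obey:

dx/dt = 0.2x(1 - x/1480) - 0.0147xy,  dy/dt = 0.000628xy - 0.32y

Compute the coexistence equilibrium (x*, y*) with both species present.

x* ≈ 510, y* ≈ 8.92

From dy/dt = 0 with y > 0: 0.000628x* = 0.32, so x* = 510.
Substitute into dx/dt = 0: 0.2(1 - 510/1480) = 0.0147y*.
The bracket is 0.656, giving y* = 0.131/0.0147 = 8.92.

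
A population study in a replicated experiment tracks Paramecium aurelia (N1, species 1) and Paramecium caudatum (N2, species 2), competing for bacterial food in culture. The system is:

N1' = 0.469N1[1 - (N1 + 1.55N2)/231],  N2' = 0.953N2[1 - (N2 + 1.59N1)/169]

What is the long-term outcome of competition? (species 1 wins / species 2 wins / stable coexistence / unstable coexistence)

unstable coexistence (outcome depends on initial conditions)

Compare the nullcline intercepts: K1/α12 = 231/1.55 = 149 < K2 = 169; K2/α21 = 169/1.59 = 106 < K1 = 231.
Since both are reversed, neither can invade when rare; the interior point is a saddle.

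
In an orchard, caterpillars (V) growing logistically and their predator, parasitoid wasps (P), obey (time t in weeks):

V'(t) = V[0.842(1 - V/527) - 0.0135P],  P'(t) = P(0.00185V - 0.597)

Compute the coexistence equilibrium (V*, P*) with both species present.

V* ≈ 323, P* ≈ 24.2

From dP/dt = 0 with P > 0: 0.00185V* = 0.597, so V* = 323.
Substitute into dV/dt = 0: 0.842(1 - 323/527) = 0.0135P*.
The bracket is 0.388, giving P* = 0.326/0.0135 = 24.2.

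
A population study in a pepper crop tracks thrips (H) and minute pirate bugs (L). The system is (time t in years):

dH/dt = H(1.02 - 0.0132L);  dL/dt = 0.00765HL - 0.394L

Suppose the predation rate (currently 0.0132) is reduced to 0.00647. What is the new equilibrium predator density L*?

At the interior fixed point, setting dH/dt = 0 with H > 0 fixes L* = (prey growth rate)/(HL coefficient) — independent of the other coefficients.
With the change, L* = 1.02/0.00647 = 158; it rises from 77.3.

L* ≈ 158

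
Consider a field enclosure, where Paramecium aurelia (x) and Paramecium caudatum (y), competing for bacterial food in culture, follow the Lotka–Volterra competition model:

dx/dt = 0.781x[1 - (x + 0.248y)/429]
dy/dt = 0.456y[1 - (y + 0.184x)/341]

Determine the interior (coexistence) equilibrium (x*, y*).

x* ≈ 361, y* ≈ 275

Setting both brackets to zero gives the nullclines x + 0.248y = 429 and 0.184x + y = 341.
Substituting y = 341 - 0.184x into the first: x(1 - 0.248·0.184) = 429 - 0.248·341.
So x* = 344/0.954 = 361, and then y* = 341 - 0.184·361 = 275.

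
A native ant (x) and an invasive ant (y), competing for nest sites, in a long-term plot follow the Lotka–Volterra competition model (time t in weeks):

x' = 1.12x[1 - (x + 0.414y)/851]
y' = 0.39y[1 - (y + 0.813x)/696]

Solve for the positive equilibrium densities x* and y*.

x* ≈ 848, y* ≈ 6.24

Setting both brackets to zero gives the nullclines x + 0.414y = 851 and 0.813x + y = 696.
Substituting y = 696 - 0.813x into the first: x(1 - 0.414·0.813) = 851 - 0.414·696.
So x* = 563/0.663 = 848, and then y* = 696 - 0.813·848 = 6.24.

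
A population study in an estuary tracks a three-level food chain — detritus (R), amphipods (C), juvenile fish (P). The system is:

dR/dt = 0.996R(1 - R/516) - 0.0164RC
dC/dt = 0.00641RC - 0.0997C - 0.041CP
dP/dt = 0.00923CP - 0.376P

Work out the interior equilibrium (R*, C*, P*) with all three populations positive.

R* ≈ 170, C* ≈ 40.7, P* ≈ 24.1

From dP/dt = 0: 0.00923C* = 0.376, so C* = 40.7.
From dR/dt = 0: 0.996(1 - R*/516) = 0.0164·40.7, giving R* = 516·(1 - 0.671) = 170.
From dC/dt = 0: 0.00641·170 - 0.0997 = 0.041P*, so P* = 0.989/0.041 = 24.1.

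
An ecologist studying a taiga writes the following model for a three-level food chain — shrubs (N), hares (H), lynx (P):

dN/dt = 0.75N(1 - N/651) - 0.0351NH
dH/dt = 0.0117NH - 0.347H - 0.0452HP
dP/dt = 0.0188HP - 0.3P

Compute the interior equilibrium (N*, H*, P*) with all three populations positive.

From dP/dt = 0: 0.0188H* = 0.3, so H* = 16.
From dN/dt = 0: 0.75(1 - N*/651) = 0.0351·16, giving N* = 651·(1 - 0.747) = 165.
From dH/dt = 0: 0.0117·165 - 0.347 = 0.0452P*, so P* = 1.58/0.0452 = 35.

N* ≈ 165, H* ≈ 16, P* ≈ 35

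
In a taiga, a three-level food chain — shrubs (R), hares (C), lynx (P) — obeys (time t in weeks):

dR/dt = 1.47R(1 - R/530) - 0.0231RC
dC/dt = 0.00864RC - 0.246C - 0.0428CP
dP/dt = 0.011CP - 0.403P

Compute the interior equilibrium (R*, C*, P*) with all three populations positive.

R* ≈ 225, C* ≈ 36.6, P* ≈ 39.6

From dP/dt = 0: 0.011C* = 0.403, so C* = 36.6.
From dR/dt = 0: 1.47(1 - R*/530) = 0.0231·36.6, giving R* = 530·(1 - 0.576) = 225.
From dC/dt = 0: 0.00864·225 - 0.246 = 0.0428P*, so P* = 1.7/0.0428 = 39.6.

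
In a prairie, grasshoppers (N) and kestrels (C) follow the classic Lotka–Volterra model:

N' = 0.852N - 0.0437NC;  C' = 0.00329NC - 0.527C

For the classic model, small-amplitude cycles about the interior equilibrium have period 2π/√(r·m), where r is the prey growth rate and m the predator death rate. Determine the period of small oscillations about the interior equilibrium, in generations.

Here r = 0.852 and m = 0.527, so r·m = 0.449.
ω = √0.449 = 0.67 per generation, hence T = 2π/ω ≈ 9.38 generations.

T ≈ 9.38 generations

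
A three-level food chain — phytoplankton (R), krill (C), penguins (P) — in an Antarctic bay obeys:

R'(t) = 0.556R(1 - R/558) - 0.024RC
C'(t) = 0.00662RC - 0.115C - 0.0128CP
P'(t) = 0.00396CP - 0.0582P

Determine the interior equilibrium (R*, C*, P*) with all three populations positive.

R* ≈ 204, C* ≈ 14.7, P* ≈ 96.5

From dP/dt = 0: 0.00396C* = 0.0582, so C* = 14.7.
From dR/dt = 0: 0.556(1 - R*/558) = 0.024·14.7, giving R* = 558·(1 - 0.634) = 204.
From dC/dt = 0: 0.00662·204 - 0.115 = 0.0128P*, so P* = 1.24/0.0128 = 96.5.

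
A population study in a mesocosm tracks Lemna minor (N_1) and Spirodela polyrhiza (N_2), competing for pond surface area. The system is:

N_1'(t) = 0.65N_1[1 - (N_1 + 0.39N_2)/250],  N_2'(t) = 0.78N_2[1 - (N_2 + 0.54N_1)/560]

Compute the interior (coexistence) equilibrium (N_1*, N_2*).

N_1* ≈ 40, N_2* ≈ 538

Setting both brackets to zero gives the nullclines N_1 + 0.39N_2 = 250 and 0.54N_1 + N_2 = 560.
Substituting N_2 = 560 - 0.54N_1 into the first: N_1(1 - 0.39·0.54) = 250 - 0.39·560.
So N_1* = 31.6/0.789 = 40, and then N_2* = 560 - 0.54·40 = 538.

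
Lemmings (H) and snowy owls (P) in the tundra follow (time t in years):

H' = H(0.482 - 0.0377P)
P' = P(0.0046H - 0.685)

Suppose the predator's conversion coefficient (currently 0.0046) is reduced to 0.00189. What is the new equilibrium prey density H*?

At the interior fixed point, setting dP/dt = 0 with P > 0 fixes H* = (predator death rate)/(HP coefficient) — independent of the other coefficients.
With the change, H* = 0.685/0.00189 = 362; it rises from 149.

H* ≈ 362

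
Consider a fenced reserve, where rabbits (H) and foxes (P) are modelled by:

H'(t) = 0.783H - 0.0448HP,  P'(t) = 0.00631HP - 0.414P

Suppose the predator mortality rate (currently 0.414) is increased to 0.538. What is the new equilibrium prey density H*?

H* ≈ 85.3

At the interior fixed point, setting dP/dt = 0 with P > 0 fixes H* = (predator death rate)/(HP coefficient) — independent of the other coefficients.
With the change, H* = 0.538/0.00631 = 85.3; it rises from 65.6.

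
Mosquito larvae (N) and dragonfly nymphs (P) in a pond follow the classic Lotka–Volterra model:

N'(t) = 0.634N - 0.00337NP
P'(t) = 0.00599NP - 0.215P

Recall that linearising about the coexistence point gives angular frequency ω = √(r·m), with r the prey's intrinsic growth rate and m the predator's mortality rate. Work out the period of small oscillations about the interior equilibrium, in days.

Here r = 0.634 and m = 0.215, so r·m = 0.136.
ω = √0.136 = 0.369 per day, hence T = 2π/ω ≈ 17 days.

T ≈ 17 days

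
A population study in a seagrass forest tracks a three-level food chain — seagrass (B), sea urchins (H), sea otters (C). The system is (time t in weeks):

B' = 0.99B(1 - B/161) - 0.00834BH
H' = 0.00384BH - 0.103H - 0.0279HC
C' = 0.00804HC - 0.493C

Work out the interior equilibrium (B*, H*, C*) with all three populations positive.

B* ≈ 77.8, H* ≈ 61.3, C* ≈ 7.02

From dC/dt = 0: 0.00804H* = 0.493, so H* = 61.3.
From dB/dt = 0: 0.99(1 - B*/161) = 0.00834·61.3, giving B* = 161·(1 - 0.517) = 77.8.
From dH/dt = 0: 0.00384·77.8 - 0.103 = 0.0279C*, so C* = 0.196/0.0279 = 7.02.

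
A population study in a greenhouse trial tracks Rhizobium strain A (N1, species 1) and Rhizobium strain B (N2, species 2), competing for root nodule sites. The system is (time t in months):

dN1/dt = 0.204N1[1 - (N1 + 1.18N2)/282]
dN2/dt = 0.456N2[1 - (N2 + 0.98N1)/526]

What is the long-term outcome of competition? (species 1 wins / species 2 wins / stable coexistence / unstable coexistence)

Compare the nullcline intercepts: K1/α12 = 282/1.18 = 239 < K2 = 526; K2/α21 = 526/0.98 = 537 > K1 = 282.
Since the inequalities point opposite ways, species 2 can invade but species 1 cannot.

species 2 excludes species 1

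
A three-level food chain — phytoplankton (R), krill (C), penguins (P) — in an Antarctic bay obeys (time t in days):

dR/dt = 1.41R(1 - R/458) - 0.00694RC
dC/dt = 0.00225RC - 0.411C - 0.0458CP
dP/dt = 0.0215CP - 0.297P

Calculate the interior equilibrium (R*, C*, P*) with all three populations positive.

From dP/dt = 0: 0.0215C* = 0.297, so C* = 13.8.
From dR/dt = 0: 1.41(1 - R*/458) = 0.00694·13.8, giving R* = 458·(1 - 0.068) = 427.
From dC/dt = 0: 0.00225·427 - 0.411 = 0.0458P*, so P* = 0.549/0.0458 = 12.

R* ≈ 427, C* ≈ 13.8, P* ≈ 12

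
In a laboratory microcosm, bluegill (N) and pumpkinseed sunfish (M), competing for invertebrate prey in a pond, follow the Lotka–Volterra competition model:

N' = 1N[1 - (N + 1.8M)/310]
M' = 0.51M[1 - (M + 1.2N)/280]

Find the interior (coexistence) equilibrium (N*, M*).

Setting both brackets to zero gives the nullclines N + 1.8M = 310 and 1.2N + M = 280.
Substituting M = 280 - 1.2N into the first: N(1 - 1.8·1.2) = 310 - 1.8·280.
So N* = -194/-1.16 = 167, and then M* = 280 - 1.2·167 = 79.3.

N* ≈ 167, M* ≈ 79.3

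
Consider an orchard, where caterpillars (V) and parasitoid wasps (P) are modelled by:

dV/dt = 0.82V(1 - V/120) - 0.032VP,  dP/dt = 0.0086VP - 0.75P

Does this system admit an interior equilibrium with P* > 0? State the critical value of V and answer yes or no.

The predator equation gives dP/dt > 0 only when V > 0.75/0.0086 = 87.2.
Without the predator, V → K = 120. Since 120 > 87.2, the predator can invade and persist.

Threshold V = 87.2; K > 87.2, so yes, the predator persists.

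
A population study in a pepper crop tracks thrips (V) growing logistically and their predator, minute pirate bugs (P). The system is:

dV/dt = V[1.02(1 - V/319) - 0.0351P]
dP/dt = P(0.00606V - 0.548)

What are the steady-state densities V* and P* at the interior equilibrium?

V* ≈ 90.4, P* ≈ 20.8

From dP/dt = 0 with P > 0: 0.00606V* = 0.548, so V* = 90.4.
Substitute into dV/dt = 0: 1.02(1 - 90.4/319) = 0.0351P*.
The bracket is 0.717, giving P* = 0.731/0.0351 = 20.8.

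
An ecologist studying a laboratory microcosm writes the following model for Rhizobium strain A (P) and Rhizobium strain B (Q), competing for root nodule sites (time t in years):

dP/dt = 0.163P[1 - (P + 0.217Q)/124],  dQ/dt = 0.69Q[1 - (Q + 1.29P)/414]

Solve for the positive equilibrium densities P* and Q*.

Setting both brackets to zero gives the nullclines P + 0.217Q = 124 and 1.29P + Q = 414.
Substituting Q = 414 - 1.29P into the first: P(1 - 0.217·1.29) = 124 - 0.217·414.
So P* = 34.2/0.72 = 47.4, and then Q* = 414 - 1.29·47.4 = 353.

P* ≈ 47.4, Q* ≈ 353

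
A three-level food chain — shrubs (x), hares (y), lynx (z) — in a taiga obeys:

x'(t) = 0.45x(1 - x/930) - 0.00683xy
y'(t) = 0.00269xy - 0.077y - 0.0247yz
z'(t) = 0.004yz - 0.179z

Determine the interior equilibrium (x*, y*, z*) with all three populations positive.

From dz/dt = 0: 0.004y* = 0.179, so y* = 44.8.
From dx/dt = 0: 0.45(1 - x*/930) = 0.00683·44.8, giving x* = 930·(1 - 0.679) = 298.
From dy/dt = 0: 0.00269·298 - 0.077 = 0.0247z*, so z* = 0.726/0.0247 = 29.4.

x* ≈ 298, y* ≈ 44.8, z* ≈ 29.4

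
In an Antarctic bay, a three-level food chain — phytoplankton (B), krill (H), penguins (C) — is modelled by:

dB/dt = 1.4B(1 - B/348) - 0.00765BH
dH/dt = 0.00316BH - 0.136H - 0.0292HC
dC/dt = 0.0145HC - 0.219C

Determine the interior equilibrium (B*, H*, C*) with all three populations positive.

From dC/dt = 0: 0.0145H* = 0.219, so H* = 15.1.
From dB/dt = 0: 1.4(1 - B*/348) = 0.00765·15.1, giving B* = 348·(1 - 0.0825) = 319.
From dH/dt = 0: 0.00316·319 - 0.136 = 0.0292C*, so C* = 0.873/0.0292 = 29.9.

B* ≈ 319, H* ≈ 15.1, C* ≈ 29.9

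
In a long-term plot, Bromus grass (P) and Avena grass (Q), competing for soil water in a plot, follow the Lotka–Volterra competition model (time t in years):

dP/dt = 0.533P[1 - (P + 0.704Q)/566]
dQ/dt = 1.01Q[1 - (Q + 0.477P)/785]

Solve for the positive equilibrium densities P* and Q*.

Setting both brackets to zero gives the nullclines P + 0.704Q = 566 and 0.477P + Q = 785.
Substituting Q = 785 - 0.477P into the first: P(1 - 0.704·0.477) = 566 - 0.704·785.
So P* = 13.4/0.664 = 20.1, and then Q* = 785 - 0.477·20.1 = 775.

P* ≈ 20.1, Q* ≈ 775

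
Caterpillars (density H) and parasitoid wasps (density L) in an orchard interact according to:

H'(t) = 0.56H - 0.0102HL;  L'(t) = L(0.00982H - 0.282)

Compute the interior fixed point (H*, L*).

Set dL/dt = 0 with L > 0: 0.00982H - 0.282 = 0, so H* = 0.282/0.00982 = 28.7.
Set dH/dt = 0 with H > 0: 0.56 - 0.0102L = 0, so L* = 0.56/0.0102 = 54.9.

H* ≈ 28.7, L* ≈ 54.9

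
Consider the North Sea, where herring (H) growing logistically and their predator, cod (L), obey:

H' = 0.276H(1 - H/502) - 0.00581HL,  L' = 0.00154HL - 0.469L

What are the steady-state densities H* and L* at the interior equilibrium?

H* ≈ 305, L* ≈ 18.7

From dL/dt = 0 with L > 0: 0.00154H* = 0.469, so H* = 305.
Substitute into dH/dt = 0: 0.276(1 - 305/502) = 0.00581L*.
The bracket is 0.393, giving L* = 0.109/0.00581 = 18.7.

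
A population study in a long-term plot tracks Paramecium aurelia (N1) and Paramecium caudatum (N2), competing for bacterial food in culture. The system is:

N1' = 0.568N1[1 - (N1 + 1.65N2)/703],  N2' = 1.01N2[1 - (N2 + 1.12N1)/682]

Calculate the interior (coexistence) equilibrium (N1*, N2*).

Setting both brackets to zero gives the nullclines N1 + 1.65N2 = 703 and 1.12N1 + N2 = 682.
Substituting N2 = 682 - 1.12N1 into the first: N1(1 - 1.65·1.12) = 703 - 1.65·682.
So N1* = -422/-0.848 = 498, and then N2* = 682 - 1.12·498 = 124.

N1* ≈ 498, N2* ≈ 124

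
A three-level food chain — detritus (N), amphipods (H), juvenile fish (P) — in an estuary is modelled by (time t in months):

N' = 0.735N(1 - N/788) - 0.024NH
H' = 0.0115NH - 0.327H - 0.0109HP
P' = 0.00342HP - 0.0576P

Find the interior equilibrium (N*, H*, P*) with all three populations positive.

N* ≈ 355, H* ≈ 16.8, P* ≈ 344

From dP/dt = 0: 0.00342H* = 0.0576, so H* = 16.8.
From dN/dt = 0: 0.735(1 - N*/788) = 0.024·16.8, giving N* = 788·(1 - 0.55) = 355.
From dH/dt = 0: 0.0115·355 - 0.327 = 0.0109P*, so P* = 3.75/0.0109 = 344.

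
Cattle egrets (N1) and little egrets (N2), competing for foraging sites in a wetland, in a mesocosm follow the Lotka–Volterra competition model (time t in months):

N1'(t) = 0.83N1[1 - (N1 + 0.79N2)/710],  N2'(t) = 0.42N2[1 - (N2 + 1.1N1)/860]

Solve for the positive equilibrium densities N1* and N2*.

Setting both brackets to zero gives the nullclines N1 + 0.79N2 = 710 and 1.1N1 + N2 = 860.
Substituting N2 = 860 - 1.1N1 into the first: N1(1 - 0.79·1.1) = 710 - 0.79·860.
So N1* = 30.6/0.131 = 234, and then N2* = 860 - 1.1·234 = 603.

N1* ≈ 234, N2* ≈ 603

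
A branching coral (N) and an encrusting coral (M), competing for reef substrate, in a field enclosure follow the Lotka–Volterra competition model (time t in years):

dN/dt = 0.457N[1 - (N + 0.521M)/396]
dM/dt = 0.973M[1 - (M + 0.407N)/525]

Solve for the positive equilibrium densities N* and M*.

Setting both brackets to zero gives the nullclines N + 0.521M = 396 and 0.407N + M = 525.
Substituting M = 525 - 0.407N into the first: N(1 - 0.521·0.407) = 396 - 0.521·525.
So N* = 122/0.788 = 155, and then M* = 525 - 0.407·155 = 462.

N* ≈ 155, M* ≈ 462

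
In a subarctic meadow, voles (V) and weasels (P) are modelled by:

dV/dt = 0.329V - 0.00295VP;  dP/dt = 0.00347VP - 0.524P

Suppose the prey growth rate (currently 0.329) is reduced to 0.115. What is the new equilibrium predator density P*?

P* ≈ 39

At the interior fixed point, setting dV/dt = 0 with V > 0 fixes P* = (prey growth rate)/(VP coefficient) — independent of the other coefficients.
With the change, P* = 0.115/0.00295 = 39; it falls from 112.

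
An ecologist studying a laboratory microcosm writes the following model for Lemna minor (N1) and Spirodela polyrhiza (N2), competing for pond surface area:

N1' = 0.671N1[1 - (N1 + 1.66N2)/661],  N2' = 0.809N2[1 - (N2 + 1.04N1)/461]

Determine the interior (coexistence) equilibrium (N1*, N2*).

Setting both brackets to zero gives the nullclines N1 + 1.66N2 = 661 and 1.04N1 + N2 = 461.
Substituting N2 = 461 - 1.04N1 into the first: N1(1 - 1.66·1.04) = 661 - 1.66·461.
So N1* = -104/-0.726 = 144, and then N2* = 461 - 1.04·144 = 312.

N1* ≈ 144, N2* ≈ 312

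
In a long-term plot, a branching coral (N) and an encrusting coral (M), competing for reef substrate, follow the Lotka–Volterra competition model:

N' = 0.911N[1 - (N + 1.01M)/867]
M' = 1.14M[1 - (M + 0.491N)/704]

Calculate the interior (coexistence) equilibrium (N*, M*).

Setting both brackets to zero gives the nullclines N + 1.01M = 867 and 0.491N + M = 704.
Substituting M = 704 - 0.491N into the first: N(1 - 1.01·0.491) = 867 - 1.01·704.
So N* = 156/0.504 = 309, and then M* = 704 - 0.491·309 = 552.

N* ≈ 309, M* ≈ 552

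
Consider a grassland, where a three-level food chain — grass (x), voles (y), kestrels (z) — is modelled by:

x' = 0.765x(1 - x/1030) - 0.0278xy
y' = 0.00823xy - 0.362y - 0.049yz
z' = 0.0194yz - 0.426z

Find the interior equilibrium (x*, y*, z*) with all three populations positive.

From dz/dt = 0: 0.0194y* = 0.426, so y* = 22.
From dx/dt = 0: 0.765(1 - x*/1030) = 0.0278·22, giving x* = 1030·(1 - 0.798) = 208.
From dy/dt = 0: 0.00823·208 - 0.362 = 0.049z*, so z* = 1.35/0.049 = 27.6.

x* ≈ 208, y* ≈ 22, z* ≈ 27.6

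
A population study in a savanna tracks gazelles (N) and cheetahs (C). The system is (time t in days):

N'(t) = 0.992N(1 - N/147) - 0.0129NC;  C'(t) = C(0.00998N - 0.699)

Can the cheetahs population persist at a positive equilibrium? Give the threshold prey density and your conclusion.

Threshold N = 70; K > 70, so yes, the predator persists.

The predator equation gives dC/dt > 0 only when N > 0.699/0.00998 = 70.
Without the predator, N → K = 147. Since 147 > 70, the predator can invade and persist.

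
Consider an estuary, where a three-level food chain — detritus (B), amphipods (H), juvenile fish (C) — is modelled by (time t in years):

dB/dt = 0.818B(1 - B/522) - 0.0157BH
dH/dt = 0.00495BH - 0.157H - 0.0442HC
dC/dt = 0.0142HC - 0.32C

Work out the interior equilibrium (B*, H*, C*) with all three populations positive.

B* ≈ 296, H* ≈ 22.5, C* ≈ 29.6

From dC/dt = 0: 0.0142H* = 0.32, so H* = 22.5.
From dB/dt = 0: 0.818(1 - B*/522) = 0.0157·22.5, giving B* = 522·(1 - 0.433) = 296.
From dH/dt = 0: 0.00495·296 - 0.157 = 0.0442C*, so C* = 1.31/0.0442 = 29.6.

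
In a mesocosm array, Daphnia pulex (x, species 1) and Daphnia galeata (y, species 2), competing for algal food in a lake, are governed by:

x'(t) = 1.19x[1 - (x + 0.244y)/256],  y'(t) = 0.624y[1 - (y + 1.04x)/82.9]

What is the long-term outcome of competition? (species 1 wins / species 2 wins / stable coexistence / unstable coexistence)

species 1 excludes species 2

Compare the nullcline intercepts: K1/α12 = 256/0.244 = 1050 > K2 = 82.9; K2/α21 = 82.9/1.04 = 79.7 < K1 = 256.
Since the inequalities point opposite ways, species 1 can invade but species 2 cannot.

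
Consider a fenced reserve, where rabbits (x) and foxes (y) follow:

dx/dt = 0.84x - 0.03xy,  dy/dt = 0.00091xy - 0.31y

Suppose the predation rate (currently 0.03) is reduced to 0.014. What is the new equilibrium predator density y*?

y* ≈ 60

At the interior fixed point, setting dx/dt = 0 with x > 0 fixes y* = (prey growth rate)/(xy coefficient) — independent of the other coefficients.
With the change, y* = 0.84/0.014 = 60; it rises from 28.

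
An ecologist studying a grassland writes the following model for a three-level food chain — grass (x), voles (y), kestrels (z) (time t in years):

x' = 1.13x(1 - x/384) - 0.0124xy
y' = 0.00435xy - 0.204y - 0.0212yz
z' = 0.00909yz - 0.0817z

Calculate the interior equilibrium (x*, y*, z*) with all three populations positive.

x* ≈ 346, y* ≈ 8.99, z* ≈ 61.4

From dz/dt = 0: 0.00909y* = 0.0817, so y* = 8.99.
From dx/dt = 0: 1.13(1 - x*/384) = 0.0124·8.99, giving x* = 384·(1 - 0.0986) = 346.
From dy/dt = 0: 0.00435·346 - 0.204 = 0.0212z*, so z* = 1.3/0.0212 = 61.4.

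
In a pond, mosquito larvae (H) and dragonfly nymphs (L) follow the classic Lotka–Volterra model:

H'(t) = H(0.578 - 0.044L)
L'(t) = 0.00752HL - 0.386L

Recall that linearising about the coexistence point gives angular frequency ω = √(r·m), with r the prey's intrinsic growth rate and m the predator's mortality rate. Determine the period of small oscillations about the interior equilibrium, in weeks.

Here r = 0.578 and m = 0.386, so r·m = 0.223.
ω = √0.223 = 0.472 per week, hence T = 2π/ω ≈ 13.3 weeks.

T ≈ 13.3 weeks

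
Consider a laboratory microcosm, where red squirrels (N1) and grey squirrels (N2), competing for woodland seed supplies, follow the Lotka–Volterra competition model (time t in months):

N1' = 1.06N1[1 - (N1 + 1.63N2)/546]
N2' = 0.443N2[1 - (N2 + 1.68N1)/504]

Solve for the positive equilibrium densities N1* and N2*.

Setting both brackets to zero gives the nullclines N1 + 1.63N2 = 546 and 1.68N1 + N2 = 504.
Substituting N2 = 504 - 1.68N1 into the first: N1(1 - 1.63·1.68) = 546 - 1.63·504.
So N1* = -276/-1.74 = 158, and then N2* = 504 - 1.68·158 = 238.

N1* ≈ 158, N2* ≈ 238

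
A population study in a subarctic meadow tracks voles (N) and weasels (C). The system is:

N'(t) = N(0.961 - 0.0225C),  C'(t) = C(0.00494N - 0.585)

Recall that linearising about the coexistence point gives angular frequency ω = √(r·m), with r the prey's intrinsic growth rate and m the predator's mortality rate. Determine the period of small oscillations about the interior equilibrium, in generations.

Here r = 0.961 and m = 0.585, so r·m = 0.562.
ω = √0.562 = 0.75 per generation, hence T = 2π/ω ≈ 8.38 generations.

T ≈ 8.38 generations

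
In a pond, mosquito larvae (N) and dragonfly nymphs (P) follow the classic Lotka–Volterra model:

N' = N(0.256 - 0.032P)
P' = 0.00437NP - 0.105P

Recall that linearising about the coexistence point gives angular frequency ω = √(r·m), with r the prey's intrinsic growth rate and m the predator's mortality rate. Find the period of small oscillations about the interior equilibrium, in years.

T ≈ 38.3 years

Here r = 0.256 and m = 0.105, so r·m = 0.0269.
ω = √0.0269 = 0.164 per year, hence T = 2π/ω ≈ 38.3 years.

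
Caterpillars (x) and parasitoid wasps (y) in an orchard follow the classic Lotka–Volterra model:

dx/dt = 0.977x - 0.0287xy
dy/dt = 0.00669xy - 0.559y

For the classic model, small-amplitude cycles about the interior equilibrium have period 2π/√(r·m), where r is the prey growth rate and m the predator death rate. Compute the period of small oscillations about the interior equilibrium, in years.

T ≈ 8.5 years

Here r = 0.977 and m = 0.559, so r·m = 0.546.
ω = √0.546 = 0.739 per year, hence T = 2π/ω ≈ 8.5 years.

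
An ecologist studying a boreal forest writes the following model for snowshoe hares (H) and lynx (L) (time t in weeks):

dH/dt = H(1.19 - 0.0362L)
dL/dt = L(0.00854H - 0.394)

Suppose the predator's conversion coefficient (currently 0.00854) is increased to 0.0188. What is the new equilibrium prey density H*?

At the interior fixed point, setting dL/dt = 0 with L > 0 fixes H* = (predator death rate)/(HL coefficient) — independent of the other coefficients.
With the change, H* = 0.394/0.0188 = 21; it falls from 46.1.

H* ≈ 21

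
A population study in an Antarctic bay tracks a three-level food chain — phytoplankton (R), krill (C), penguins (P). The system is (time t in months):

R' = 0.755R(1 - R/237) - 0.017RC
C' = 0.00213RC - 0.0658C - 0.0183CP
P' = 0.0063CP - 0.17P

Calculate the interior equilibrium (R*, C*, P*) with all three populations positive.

R* ≈ 93, C* ≈ 27, P* ≈ 7.23

From dP/dt = 0: 0.0063C* = 0.17, so C* = 27.
From dR/dt = 0: 0.755(1 - R*/237) = 0.017·27, giving R* = 237·(1 - 0.608) = 93.
From dC/dt = 0: 0.00213·93 - 0.0658 = 0.0183P*, so P* = 0.132/0.0183 = 7.23.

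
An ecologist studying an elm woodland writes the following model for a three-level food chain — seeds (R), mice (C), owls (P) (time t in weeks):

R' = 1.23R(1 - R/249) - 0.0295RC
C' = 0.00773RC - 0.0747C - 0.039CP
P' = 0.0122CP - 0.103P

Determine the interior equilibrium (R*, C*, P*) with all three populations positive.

From dP/dt = 0: 0.0122C* = 0.103, so C* = 8.44.
From dR/dt = 0: 1.23(1 - R*/249) = 0.0295·8.44, giving R* = 249·(1 - 0.202) = 199.
From dC/dt = 0: 0.00773·199 - 0.0747 = 0.039P*, so P* = 1.46/0.039 = 37.4.

R* ≈ 199, C* ≈ 8.44, P* ≈ 37.4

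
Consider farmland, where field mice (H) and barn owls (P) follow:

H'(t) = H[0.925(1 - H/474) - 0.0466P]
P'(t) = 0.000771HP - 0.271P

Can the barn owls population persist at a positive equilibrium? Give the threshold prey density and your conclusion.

Threshold H = 351; K > 351, so yes, the predator persists.

The predator equation gives dP/dt > 0 only when H > 0.271/0.000771 = 351.
Without the predator, H → K = 474. Since 474 > 351, the predator can invade and persist.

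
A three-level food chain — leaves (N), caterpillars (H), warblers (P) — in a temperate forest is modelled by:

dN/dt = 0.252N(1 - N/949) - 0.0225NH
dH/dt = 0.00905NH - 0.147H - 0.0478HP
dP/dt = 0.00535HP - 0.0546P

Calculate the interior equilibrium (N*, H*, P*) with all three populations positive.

From dP/dt = 0: 0.00535H* = 0.0546, so H* = 10.2.
From dN/dt = 0: 0.252(1 - N*/949) = 0.0225·10.2, giving N* = 949·(1 - 0.911) = 84.3.
From dH/dt = 0: 0.00905·84.3 - 0.147 = 0.0478P*, so P* = 0.616/0.0478 = 12.9.

N* ≈ 84.3, H* ≈ 10.2, P* ≈ 12.9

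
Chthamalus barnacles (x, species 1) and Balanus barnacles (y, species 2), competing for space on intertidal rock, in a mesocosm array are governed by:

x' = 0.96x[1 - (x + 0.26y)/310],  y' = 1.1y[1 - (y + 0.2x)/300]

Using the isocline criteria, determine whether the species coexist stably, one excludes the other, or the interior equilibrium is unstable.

stable coexistence

Compare the nullcline intercepts: K1/α12 = 310/0.26 = 1190 > K2 = 300; K2/α21 = 300/0.2 = 1500 > K1 = 310.
Since both inequalities hold, each species can invade when rare, so the interior equilibrium is stable.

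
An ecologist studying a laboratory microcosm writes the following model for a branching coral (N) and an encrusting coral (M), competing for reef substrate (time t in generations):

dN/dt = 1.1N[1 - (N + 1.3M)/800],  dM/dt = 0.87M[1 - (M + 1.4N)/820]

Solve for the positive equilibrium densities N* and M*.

Setting both brackets to zero gives the nullclines N + 1.3M = 800 and 1.4N + M = 820.
Substituting M = 820 - 1.4N into the first: N(1 - 1.3·1.4) = 800 - 1.3·820.
So N* = -266/-0.82 = 324, and then M* = 820 - 1.4·324 = 366.

N* ≈ 324, M* ≈ 366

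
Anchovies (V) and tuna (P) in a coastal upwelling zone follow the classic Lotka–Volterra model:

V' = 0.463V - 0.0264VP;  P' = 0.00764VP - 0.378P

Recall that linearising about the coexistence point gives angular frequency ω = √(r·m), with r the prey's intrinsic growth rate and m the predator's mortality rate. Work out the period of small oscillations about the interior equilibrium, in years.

Here r = 0.463 and m = 0.378, so r·m = 0.175.
ω = √0.175 = 0.418 per year, hence T = 2π/ω ≈ 15 years.

T ≈ 15 years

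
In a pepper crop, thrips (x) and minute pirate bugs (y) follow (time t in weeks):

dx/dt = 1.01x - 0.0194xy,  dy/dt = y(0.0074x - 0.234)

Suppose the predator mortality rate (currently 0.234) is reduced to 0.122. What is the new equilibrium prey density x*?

At the interior fixed point, setting dy/dt = 0 with y > 0 fixes x* = (predator death rate)/(xy coefficient) — independent of the other coefficients.
With the change, x* = 0.122/0.0074 = 16.5; it falls from 31.6.

x* ≈ 16.5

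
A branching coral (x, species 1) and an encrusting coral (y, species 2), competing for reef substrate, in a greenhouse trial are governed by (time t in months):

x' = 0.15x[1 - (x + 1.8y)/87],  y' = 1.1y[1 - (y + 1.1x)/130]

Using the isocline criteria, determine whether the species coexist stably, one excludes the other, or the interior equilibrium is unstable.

species 2 excludes species 1

Compare the nullcline intercepts: K1/α12 = 87/1.8 = 48.3 < K2 = 130; K2/α21 = 130/1.1 = 118 > K1 = 87.
Since the inequalities point opposite ways, species 2 can invade but species 1 cannot.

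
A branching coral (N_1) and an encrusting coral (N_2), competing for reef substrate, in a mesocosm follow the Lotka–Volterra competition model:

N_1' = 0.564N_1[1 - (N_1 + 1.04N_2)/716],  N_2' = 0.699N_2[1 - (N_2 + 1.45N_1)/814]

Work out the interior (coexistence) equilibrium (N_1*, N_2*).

N_1* ≈ 257, N_2* ≈ 441

Setting both brackets to zero gives the nullclines N_1 + 1.04N_2 = 716 and 1.45N_1 + N_2 = 814.
Substituting N_2 = 814 - 1.45N_1 into the first: N_1(1 - 1.04·1.45) = 716 - 1.04·814.
So N_1* = -131/-0.508 = 257, and then N_2* = 814 - 1.45·257 = 441.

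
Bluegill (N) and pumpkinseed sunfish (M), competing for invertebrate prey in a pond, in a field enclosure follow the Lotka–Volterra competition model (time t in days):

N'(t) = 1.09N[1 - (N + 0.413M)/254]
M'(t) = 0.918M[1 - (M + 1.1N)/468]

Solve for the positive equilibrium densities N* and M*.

N* ≈ 111, M* ≈ 346

Setting both brackets to zero gives the nullclines N + 0.413M = 254 and 1.1N + M = 468.
Substituting M = 468 - 1.1N into the first: N(1 - 0.413·1.1) = 254 - 0.413·468.
So N* = 60.7/0.546 = 111, and then M* = 468 - 1.1·111 = 346.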